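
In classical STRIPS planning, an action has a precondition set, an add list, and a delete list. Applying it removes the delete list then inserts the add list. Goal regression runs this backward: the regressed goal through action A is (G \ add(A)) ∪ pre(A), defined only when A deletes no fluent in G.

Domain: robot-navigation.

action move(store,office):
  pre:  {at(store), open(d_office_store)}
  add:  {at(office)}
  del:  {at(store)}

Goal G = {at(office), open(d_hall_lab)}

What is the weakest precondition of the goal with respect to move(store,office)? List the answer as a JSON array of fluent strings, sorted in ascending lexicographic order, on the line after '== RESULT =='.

Regress:
  G ∩ del = {}  (empty — regression defined)
  G \ add = {at(office), open(d_hall_lab)} \ {at(office)} = {open(d_hall_lab)}
  ∪ pre   = {open(d_hall_lab)} ∪ {at(store), open(d_office_store)}
          = {at(store), open(d_hall_lab), open(d_office_store)}

== RESULT ==
["at(store)", "open(d_hall_lab)", "open(d_office_store)"]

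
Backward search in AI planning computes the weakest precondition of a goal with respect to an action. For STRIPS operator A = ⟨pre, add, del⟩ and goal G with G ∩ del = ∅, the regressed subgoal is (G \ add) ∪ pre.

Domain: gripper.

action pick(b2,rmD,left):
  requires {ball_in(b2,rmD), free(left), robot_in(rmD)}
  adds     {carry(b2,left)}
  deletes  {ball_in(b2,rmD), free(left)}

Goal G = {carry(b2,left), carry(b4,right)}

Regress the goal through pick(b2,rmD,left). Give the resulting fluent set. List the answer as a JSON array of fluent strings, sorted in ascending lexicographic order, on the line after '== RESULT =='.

Regress:
  G ∩ del = {}  (empty — regression defined)
  G \ add = {carry(b2,left), carry(b4,right)} \ {carry(b2,left)} = {carry(b4,right)}
  ∪ pre   = {carry(b4,right)} ∪ {ball_in(b2,rmD), free(left), robot_in(rmD)}
          = {ball_in(b2,rmD), carry(b4,right), free(left), robot_in(rmD)}

== RESULT ==
["ball_in(b2,rmD)", "carry(b4,right)", "free(left)", "robot_in(rmD)"]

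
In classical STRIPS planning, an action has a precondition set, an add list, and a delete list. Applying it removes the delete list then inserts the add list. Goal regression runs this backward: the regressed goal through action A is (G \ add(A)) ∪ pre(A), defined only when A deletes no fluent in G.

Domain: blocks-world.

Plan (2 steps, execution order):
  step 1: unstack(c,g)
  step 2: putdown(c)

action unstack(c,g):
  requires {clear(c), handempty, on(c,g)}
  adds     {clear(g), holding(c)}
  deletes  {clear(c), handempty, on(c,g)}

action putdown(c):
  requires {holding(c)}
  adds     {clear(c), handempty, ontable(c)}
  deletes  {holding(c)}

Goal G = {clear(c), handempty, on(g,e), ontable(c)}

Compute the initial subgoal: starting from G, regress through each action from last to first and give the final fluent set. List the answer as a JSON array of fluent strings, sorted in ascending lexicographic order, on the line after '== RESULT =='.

Regress step by step:
  through step 2 (putdown(c)): drop {clear(c), handempty, ontable(c)}, keep {on(g,e)}, require {holding(c)}
    → {holding(c), on(g,e)}
  through step 1 (unstack(c,g)): drop {holding(c)}, keep {on(g,e)}, require {clear(c), handempty, on(c,g)}
    → {clear(c), handempty, on(c,g), on(g,e)}

== RESULT ==
["clear(c)", "handempty", "on(c,g)", "on(g,e)"]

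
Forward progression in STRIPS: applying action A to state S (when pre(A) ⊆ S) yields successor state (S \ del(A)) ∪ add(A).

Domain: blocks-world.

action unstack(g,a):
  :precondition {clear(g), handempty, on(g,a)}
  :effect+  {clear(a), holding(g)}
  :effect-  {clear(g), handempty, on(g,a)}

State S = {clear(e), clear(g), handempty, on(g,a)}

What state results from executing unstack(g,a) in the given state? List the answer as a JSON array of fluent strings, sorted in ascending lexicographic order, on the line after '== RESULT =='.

Progress:
  pre ⊆ S: {clear(g), handempty, on(g,a)} ⊆ S  — applicable
  S \ del = {clear(e)}
  ∪ add   = {clear(a), clear(e), holding(g)}

== RESULT ==
["clear(a)", "clear(e)", "holding(g)"]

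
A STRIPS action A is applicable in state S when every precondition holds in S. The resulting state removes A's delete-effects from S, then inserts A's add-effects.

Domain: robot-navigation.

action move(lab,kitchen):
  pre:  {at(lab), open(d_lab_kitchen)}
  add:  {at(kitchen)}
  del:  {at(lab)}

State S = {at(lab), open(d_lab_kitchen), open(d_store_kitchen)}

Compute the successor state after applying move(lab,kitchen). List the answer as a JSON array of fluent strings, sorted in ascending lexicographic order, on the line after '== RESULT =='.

Compute (S \ del) ∪ add:
  pre ⊆ S: {at(lab), open(d_lab_kitchen)} ⊆ S  — applicable
  S \ del = {open(d_lab_kitchen), open(d_store_kitchen)}
  ∪ add   = {at(kitchen), open(d_lab_kitchen), open(d_store_kitchen)}

== RESULT ==
["at(kitchen)", "open(d_lab_kitchen)", "open(d_store_kitchen)"]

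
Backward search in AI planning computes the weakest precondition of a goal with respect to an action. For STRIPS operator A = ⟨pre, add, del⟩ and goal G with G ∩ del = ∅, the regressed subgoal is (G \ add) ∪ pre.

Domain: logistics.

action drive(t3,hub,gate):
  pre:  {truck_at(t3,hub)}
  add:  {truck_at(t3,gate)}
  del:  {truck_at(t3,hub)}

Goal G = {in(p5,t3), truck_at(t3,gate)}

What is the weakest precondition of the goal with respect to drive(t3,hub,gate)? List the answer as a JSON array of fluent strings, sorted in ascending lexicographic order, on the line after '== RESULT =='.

Regress:
  G ∩ del = {}  (empty — regression defined)
  G \ add = {in(p5,t3), truck_at(t3,gate)} \ {truck_at(t3,gate)} = {in(p5,t3)}
  ∪ pre   = {in(p5,t3)} ∪ {truck_at(t3,hub)}
          = {in(p5,t3), truck_at(t3,hub)}

== RESULT ==
["in(p5,t3)", "truck_at(t3,hub)"]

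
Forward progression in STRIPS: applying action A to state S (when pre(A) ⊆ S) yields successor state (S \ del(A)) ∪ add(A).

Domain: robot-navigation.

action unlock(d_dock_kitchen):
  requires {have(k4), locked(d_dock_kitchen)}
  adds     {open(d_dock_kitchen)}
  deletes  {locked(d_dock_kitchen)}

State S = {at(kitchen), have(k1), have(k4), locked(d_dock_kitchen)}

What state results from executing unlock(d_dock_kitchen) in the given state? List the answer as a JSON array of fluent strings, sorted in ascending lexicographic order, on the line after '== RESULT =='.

Progress:
  pre ⊆ S: {have(k4), locked(d_dock_kitchen)} ⊆ S  — applicable
  S \ del = {at(kitchen), have(k1), have(k4)}
  ∪ add   = {at(kitchen), have(k1), have(k4), open(d_dock_kitchen)}

== RESULT ==
["at(kitchen)", "have(k1)", "have(k4)", "open(d_dock_kitchen)"]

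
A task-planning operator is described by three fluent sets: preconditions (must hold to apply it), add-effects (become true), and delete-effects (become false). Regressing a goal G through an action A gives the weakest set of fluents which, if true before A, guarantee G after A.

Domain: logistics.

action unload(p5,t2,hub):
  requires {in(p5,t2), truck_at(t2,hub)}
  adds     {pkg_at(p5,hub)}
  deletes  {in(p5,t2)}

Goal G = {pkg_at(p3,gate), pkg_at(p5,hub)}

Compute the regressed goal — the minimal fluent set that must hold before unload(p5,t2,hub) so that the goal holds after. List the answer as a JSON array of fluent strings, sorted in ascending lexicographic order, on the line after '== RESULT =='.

Compute (G \ add) ∪ pre:
  G ∩ del = {}  (empty — regression defined)
  G \ add = {pkg_at(p3,gate), pkg_at(p5,hub)} \ {pkg_at(p5,hub)} = {pkg_at(p3,gate)}
  ∪ pre   = {pkg_at(p3,gate)} ∪ {in(p5,t2), truck_at(t2,hub)}
          = {in(p5,t2), pkg_at(p3,gate), truck_at(t2,hub)}

== RESULT ==
["in(p5,t2)", "pkg_at(p3,gate)", "truck_at(t2,hub)"]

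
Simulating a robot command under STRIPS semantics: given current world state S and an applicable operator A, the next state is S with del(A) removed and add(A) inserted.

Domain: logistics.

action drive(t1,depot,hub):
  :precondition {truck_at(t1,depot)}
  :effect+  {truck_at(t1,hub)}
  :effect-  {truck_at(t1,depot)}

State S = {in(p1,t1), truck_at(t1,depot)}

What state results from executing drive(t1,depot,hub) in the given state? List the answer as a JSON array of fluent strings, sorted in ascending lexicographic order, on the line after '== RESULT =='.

Compute (S \ del) ∪ add:
  pre ⊆ S: {truck_at(t1,depot)} ⊆ S  — applicable
  S \ del = {in(p1,t1)}
  ∪ add   = {in(p1,t1), truck_at(t1,hub)}

== RESULT ==
["in(p1,t1)", "truck_at(t1,hub)"]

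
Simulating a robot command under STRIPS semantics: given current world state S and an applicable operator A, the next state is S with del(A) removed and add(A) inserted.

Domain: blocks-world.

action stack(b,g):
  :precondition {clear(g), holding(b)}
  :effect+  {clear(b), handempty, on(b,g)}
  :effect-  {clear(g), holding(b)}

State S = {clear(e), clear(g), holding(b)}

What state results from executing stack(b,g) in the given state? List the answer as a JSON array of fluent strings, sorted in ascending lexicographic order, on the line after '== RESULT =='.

Progress:
  pre ⊆ S: {clear(g), holding(b)} ⊆ S  — applicable
  S \ del = {clear(e)}
  ∪ add   = {clear(b), clear(e), handempty, on(b,g)}

== RESULT ==
["clear(b)", "clear(e)", "handempty", "on(b,g)"]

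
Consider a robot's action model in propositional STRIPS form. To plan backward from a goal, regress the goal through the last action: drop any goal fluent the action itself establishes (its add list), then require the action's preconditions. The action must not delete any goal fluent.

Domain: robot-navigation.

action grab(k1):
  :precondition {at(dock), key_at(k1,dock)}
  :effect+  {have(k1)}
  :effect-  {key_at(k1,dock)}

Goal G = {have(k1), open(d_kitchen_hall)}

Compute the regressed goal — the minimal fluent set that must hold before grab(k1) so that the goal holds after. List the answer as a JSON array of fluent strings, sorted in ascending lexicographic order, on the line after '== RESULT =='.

Regress:
  G ∩ del = {}  (empty — regression defined)
  G \ add = {have(k1), open(d_kitchen_hall)} \ {have(k1)} = {open(d_kitchen_hall)}
  ∪ pre   = {open(d_kitchen_hall)} ∪ {at(dock), key_at(k1,dock)}
          = {at(dock), key_at(k1,dock), open(d_kitchen_hall)}

== RESULT ==
["at(dock)", "key_at(k1,dock)", "open(d_kitchen_hall)"]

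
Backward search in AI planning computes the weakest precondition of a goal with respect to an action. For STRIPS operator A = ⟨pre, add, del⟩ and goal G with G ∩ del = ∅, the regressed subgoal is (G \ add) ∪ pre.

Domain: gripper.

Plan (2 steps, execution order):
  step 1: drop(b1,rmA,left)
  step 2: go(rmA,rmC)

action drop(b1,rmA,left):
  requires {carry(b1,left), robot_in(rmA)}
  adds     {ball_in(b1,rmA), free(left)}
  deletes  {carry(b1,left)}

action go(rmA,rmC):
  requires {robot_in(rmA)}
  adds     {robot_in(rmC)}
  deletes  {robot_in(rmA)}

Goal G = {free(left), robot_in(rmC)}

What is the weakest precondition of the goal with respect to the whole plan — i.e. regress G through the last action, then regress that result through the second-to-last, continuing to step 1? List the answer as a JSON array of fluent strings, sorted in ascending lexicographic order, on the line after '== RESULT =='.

Regress step by step:
  through step 2 (go(rmA,rmC)): drop {robot_in(rmC)}, keep {free(left)}, require {robot_in(rmA)}
    → {free(left), robot_in(rmA)}
  through step 1 (drop(b1,rmA,left)): drop {free(left)}, keep {robot_in(rmA)}, require {carry(b1,left), robot_in(rmA)}
    → {carry(b1,left), robot_in(rmA)}

== RESULT ==
["carry(b1,left)", "robot_in(rmA)"]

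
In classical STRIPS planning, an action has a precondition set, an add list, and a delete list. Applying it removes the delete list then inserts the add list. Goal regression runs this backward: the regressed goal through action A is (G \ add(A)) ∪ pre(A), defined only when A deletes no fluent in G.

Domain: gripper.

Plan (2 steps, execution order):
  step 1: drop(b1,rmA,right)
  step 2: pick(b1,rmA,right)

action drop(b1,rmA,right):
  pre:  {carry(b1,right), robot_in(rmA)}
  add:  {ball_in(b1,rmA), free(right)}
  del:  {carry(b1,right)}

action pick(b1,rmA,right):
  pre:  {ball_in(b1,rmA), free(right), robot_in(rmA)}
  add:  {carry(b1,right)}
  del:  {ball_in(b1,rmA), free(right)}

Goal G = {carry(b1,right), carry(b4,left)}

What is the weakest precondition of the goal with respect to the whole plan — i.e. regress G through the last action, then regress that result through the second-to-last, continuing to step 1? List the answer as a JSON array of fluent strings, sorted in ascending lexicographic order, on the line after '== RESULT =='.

Regress step by step:
  through step 2 (pick(b1,rmA,right)): drop {carry(b1,right)}, keep {carry(b4,left)}, require {ball_in(b1,rmA), free(right), robot_in(rmA)}
    → {ball_in(b1,rmA), carry(b4,left), free(right), robot_in(rmA)}
  through step 1 (drop(b1,rmA,right)): drop {ball_in(b1,rmA), free(right)}, keep {carry(b4,left), robot_in(rmA)}, require {carry(b1,right), robot_in(rmA)}
    → {carry(b1,right), carry(b4,left), robot_in(rmA)}

== RESULT ==
["carry(b1,right)", "carry(b4,left)", "robot_in(rmA)"]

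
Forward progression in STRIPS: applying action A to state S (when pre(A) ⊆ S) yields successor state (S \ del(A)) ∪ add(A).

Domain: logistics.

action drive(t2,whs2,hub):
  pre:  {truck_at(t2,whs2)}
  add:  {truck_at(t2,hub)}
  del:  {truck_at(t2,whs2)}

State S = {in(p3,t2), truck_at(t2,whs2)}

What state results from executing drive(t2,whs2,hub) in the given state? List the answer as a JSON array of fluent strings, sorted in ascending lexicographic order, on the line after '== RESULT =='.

Progress:
  pre ⊆ S: {truck_at(t2,whs2)} ⊆ S  — applicable
  S \ del = {in(p3,t2)}
  ∪ add   = {in(p3,t2), truck_at(t2,hub)}

== RESULT ==
["in(p3,t2)", "truck_at(t2,hub)"]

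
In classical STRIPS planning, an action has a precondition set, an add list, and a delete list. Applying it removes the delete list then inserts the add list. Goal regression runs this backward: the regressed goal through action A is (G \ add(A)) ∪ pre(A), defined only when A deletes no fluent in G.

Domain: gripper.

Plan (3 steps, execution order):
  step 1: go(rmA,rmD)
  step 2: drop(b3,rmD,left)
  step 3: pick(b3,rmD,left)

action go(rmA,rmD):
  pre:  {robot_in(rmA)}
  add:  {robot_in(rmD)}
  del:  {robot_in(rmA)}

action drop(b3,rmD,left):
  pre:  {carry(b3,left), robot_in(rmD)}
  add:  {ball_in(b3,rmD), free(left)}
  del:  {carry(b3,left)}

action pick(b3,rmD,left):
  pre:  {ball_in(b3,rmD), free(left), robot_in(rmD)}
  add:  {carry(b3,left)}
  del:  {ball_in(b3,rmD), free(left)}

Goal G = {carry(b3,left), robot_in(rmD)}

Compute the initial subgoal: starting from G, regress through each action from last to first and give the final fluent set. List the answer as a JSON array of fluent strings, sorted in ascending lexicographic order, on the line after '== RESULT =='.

Work backward from the goal:
  through step 3 (pick(b3,rmD,left)): drop {carry(b3,left)}, keep {robot_in(rmD)}, require {ball_in(b3,rmD), free(left), robot_in(rmD)}
    → {ball_in(b3,rmD), free(left), robot_in(rmD)}
  through step 2 (drop(b3,rmD,left)): drop {ball_in(b3,rmD), free(left)}, keep {robot_in(rmD)}, require {carry(b3,left), robot_in(rmD)}
    → {carry(b3,left), robot_in(rmD)}
  through step 1 (go(rmA,rmD)): drop {robot_in(rmD)}, keep {carry(b3,left)}, require {robot_in(rmA)}
    → {carry(b3,left), robot_in(rmA)}

== RESULT ==
["carry(b3,left)", "robot_in(rmA)"]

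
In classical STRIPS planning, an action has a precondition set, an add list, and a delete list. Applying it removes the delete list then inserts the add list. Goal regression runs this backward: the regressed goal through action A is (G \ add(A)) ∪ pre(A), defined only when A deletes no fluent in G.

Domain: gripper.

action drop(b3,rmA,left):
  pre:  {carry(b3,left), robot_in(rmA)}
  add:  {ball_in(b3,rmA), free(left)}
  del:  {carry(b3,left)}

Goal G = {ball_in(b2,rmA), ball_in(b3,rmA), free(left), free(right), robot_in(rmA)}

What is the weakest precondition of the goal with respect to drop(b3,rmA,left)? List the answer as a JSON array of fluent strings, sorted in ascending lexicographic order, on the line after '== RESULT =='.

Compute (G \ add) ∪ pre:
  G ∩ del = {}  (empty — regression defined)
  G \ add = {ball_in(b2,rmA), ball_in(b3,rmA), free(left), free(right), robot_in(rmA)} \ {ball_in(b3,rmA), free(left)} = {ball_in(b2,rmA), free(right), robot_in(rmA)}
  ∪ pre   = {ball_in(b2,rmA), free(right), robot_in(rmA)} ∪ {carry(b3,left), robot_in(rmA)}
          = {ball_in(b2,rmA), carry(b3,left), free(right), robot_in(rmA)}

== RESULT ==
["ball_in(b2,rmA)", "carry(b3,left)", "free(right)", "robot_in(rmA)"]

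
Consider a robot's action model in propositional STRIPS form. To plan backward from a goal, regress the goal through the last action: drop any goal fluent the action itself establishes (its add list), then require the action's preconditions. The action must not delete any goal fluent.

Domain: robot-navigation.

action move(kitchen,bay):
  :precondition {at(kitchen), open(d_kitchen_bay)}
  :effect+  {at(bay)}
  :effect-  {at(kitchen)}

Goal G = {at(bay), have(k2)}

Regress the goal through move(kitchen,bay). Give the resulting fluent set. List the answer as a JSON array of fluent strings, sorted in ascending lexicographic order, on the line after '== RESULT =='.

Regress:
  G ∩ del = {}  (empty — regression defined)
  G \ add = {at(bay), have(k2)} \ {at(bay)} = {have(k2)}
  ∪ pre   = {have(k2)} ∪ {at(kitchen), open(d_kitchen_bay)}
          = {at(kitchen), have(k2), open(d_kitchen_bay)}

== RESULT ==
["at(kitchen)", "have(k2)", "open(d_kitchen_bay)"]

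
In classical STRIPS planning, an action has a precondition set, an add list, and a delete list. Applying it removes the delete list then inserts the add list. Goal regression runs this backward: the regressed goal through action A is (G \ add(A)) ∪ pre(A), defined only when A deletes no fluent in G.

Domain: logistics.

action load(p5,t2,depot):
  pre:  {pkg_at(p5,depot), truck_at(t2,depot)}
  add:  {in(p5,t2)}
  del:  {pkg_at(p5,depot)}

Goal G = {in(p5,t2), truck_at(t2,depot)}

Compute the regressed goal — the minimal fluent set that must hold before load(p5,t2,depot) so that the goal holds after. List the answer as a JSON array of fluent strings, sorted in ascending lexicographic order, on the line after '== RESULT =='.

Compute (G \ add) ∪ pre:
  G ∩ del = {}  (empty — regression defined)
  G \ add = {in(p5,t2), truck_at(t2,depot)} \ {in(p5,t2)} = {truck_at(t2,depot)}
  ∪ pre   = {truck_at(t2,depot)} ∪ {pkg_at(p5,depot), truck_at(t2,depot)}
          = {pkg_at(p5,depot), truck_at(t2,depot)}

== RESULT ==
["pkg_at(p5,depot)", "truck_at(t2,depot)"]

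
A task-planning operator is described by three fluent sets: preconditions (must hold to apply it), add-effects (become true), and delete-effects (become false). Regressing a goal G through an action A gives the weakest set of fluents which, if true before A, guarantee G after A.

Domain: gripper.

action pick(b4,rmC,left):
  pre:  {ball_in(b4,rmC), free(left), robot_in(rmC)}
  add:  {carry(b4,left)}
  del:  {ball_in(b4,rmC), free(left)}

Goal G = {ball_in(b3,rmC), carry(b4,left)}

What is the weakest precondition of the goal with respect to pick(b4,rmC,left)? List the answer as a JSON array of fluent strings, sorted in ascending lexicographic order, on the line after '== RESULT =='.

Compute (G \ add) ∪ pre:
  G ∩ del = {}  (empty — regression defined)
  G \ add = {ball_in(b3,rmC), carry(b4,left)} \ {carry(b4,left)} = {ball_in(b3,rmC)}
  ∪ pre   = {ball_in(b3,rmC)} ∪ {ball_in(b4,rmC), free(left), robot_in(rmC)}
          = {ball_in(b3,rmC), ball_in(b4,rmC), free(left), robot_in(rmC)}

== RESULT ==
["ball_in(b3,rmC)", "ball_in(b4,rmC)", "free(left)", "robot_in(rmC)"]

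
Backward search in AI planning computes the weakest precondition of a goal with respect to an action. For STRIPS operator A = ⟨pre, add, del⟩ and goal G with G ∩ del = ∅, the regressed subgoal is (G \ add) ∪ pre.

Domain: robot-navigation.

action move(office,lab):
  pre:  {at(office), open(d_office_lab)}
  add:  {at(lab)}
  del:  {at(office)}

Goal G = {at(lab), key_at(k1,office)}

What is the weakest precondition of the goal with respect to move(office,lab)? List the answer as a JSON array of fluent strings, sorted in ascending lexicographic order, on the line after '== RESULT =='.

Regress:
  G ∩ del = {}  (empty — regression defined)
  G \ add = {at(lab), key_at(k1,office)} \ {at(lab)} = {key_at(k1,office)}
  ∪ pre   = {key_at(k1,office)} ∪ {at(office), open(d_office_lab)}
          = {at(office), key_at(k1,office), open(d_office_lab)}

== RESULT ==
["at(office)", "key_at(k1,office)", "open(d_office_lab)"]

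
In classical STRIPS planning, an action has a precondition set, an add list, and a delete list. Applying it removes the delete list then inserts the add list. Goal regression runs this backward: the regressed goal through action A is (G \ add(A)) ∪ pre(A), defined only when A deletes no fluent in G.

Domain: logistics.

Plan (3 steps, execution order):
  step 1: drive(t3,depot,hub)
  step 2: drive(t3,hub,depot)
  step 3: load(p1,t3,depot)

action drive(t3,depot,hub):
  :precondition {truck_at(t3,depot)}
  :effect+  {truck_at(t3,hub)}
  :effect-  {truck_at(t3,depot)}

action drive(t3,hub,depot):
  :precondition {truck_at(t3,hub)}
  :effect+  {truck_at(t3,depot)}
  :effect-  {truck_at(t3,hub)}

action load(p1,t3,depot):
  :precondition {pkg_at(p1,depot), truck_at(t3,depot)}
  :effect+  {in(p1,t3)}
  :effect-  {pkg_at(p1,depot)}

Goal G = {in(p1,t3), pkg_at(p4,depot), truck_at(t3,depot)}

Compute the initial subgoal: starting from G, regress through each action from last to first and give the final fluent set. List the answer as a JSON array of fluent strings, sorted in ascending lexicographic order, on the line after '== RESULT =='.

Work backward from the goal:
  through step 3 (load(p1,t3,depot)): drop {in(p1,t3)}, keep {pkg_at(p4,depot), truck_at(t3,depot)}, require {pkg_at(p1,depot), truck_at(t3,depot)}
    → {pkg_at(p1,depot), pkg_at(p4,depot), truck_at(t3,depot)}
  through step 2 (drive(t3,hub,depot)): drop {truck_at(t3,depot)}, keep {pkg_at(p1,depot), pkg_at(p4,depot)}, require {truck_at(t3,hub)}
    → {pkg_at(p1,depot), pkg_at(p4,depot), truck_at(t3,hub)}
  through step 1 (drive(t3,depot,hub)): drop {truck_at(t3,hub)}, keep {pkg_at(p1,depot), pkg_at(p4,depot)}, require {truck_at(t3,depot)}
    → {pkg_at(p1,depot), pkg_at(p4,depot), truck_at(t3,depot)}

== RESULT ==
["pkg_at(p1,depot)", "pkg_at(p4,depot)", "truck_at(t3,depot)"]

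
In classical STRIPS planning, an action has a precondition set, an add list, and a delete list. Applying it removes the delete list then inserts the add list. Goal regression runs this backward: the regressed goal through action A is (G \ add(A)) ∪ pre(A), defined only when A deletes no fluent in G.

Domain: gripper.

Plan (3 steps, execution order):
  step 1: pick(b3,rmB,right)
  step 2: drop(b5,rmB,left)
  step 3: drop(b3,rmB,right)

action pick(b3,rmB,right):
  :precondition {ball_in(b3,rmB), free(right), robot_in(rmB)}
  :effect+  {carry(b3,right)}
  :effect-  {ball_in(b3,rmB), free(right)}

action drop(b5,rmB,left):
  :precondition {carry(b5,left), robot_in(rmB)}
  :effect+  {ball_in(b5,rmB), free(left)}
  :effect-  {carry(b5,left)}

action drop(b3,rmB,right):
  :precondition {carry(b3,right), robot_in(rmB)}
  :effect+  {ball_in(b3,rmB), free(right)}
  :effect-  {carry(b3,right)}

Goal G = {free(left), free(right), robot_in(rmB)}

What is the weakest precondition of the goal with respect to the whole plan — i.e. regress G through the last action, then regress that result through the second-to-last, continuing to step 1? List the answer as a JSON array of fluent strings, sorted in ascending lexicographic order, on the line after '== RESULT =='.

Work backward from the goal:
  through step 3 (drop(b3,rmB,right)): drop {free(right)}, keep {free(left), robot_in(rmB)}, require {carry(b3,right), robot_in(rmB)}
    → {carry(b3,right), free(left), robot_in(rmB)}
  through step 2 (drop(b5,rmB,left)): drop {free(left)}, keep {carry(b3,right), robot_in(rmB)}, require {carry(b5,left), robot_in(rmB)}
    → {carry(b3,right), carry(b5,left), robot_in(rmB)}
  through step 1 (pick(b3,rmB,right)): drop {carry(b3,right)}, keep {carry(b5,left), robot_in(rmB)}, require {ball_in(b3,rmB), free(right), robot_in(rmB)}
    → {ball_in(b3,rmB), carry(b5,left), free(right), robot_in(rmB)}

== RESULT ==
["ball_in(b3,rmB)", "carry(b5,left)", "free(right)", "robot_in(rmB)"]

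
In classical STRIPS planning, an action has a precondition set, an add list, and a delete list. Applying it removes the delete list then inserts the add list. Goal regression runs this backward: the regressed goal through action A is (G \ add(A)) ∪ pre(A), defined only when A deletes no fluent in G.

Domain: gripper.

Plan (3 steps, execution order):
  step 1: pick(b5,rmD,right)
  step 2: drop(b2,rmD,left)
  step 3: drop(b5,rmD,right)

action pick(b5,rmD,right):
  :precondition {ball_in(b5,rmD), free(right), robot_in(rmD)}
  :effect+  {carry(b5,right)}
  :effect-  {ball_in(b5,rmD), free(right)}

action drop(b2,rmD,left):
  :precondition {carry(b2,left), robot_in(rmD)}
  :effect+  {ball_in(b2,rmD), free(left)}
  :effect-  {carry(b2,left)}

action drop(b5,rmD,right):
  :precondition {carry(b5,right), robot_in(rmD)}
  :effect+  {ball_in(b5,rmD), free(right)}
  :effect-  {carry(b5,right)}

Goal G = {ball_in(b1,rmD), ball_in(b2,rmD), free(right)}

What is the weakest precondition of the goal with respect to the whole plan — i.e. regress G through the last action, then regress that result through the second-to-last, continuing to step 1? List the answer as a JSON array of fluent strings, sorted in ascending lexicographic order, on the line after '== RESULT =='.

Regress step by step:
  through step 3 (drop(b5,rmD,right)): drop {free(right)}, keep {ball_in(b1,rmD), ball_in(b2,rmD)}, require {carry(b5,right), robot_in(rmD)}
    → {ball_in(b1,rmD), ball_in(b2,rmD), carry(b5,right), robot_in(rmD)}
  through step 2 (drop(b2,rmD,left)): drop {ball_in(b2,rmD)}, keep {ball_in(b1,rmD), carry(b5,right), robot_in(rmD)}, require {carry(b2,left), robot_in(rmD)}
    → {ball_in(b1,rmD), carry(b2,left), carry(b5,right), robot_in(rmD)}
  through step 1 (pick(b5,rmD,right)): drop {carry(b5,right)}, keep {ball_in(b1,rmD), carry(b2,left), robot_in(rmD)}, require {ball_in(b5,rmD), free(right), robot_in(rmD)}
    → {ball_in(b1,rmD), ball_in(b5,rmD), carry(b2,left), free(right), robot_in(rmD)}

== RESULT ==
["ball_in(b1,rmD)", "ball_in(b5,rmD)", "carry(b2,left)", "free(right)", "robot_in(rmD)"]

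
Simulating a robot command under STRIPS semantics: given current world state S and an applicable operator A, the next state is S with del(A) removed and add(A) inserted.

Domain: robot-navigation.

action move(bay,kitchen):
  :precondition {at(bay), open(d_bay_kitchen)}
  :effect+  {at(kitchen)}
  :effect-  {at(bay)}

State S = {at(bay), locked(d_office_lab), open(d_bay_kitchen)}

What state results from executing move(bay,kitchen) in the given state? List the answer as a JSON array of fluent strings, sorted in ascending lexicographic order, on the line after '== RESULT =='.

Progress:
  pre ⊆ S: {at(bay), open(d_bay_kitchen)} ⊆ S  — applicable
  S \ del = {locked(d_office_lab), open(d_bay_kitchen)}
  ∪ add   = {at(kitchen), locked(d_office_lab), open(d_bay_kitchen)}

== RESULT ==
["at(kitchen)", "locked(d_office_lab)", "open(d_bay_kitchen)"]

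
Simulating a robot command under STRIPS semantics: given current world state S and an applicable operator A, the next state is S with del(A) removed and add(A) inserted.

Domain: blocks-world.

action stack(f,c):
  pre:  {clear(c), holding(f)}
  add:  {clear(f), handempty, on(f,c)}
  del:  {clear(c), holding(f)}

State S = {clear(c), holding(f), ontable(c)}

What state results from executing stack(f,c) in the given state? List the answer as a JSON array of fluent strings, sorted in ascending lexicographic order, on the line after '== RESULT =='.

Progress:
  pre ⊆ S: {clear(c), holding(f)} ⊆ S  — applicable
  S \ del = {ontable(c)}
  ∪ add   = {clear(f), handempty, on(f,c), ontable(c)}

== RESULT ==
["clear(f)", "handempty", "on(f,c)", "ontable(c)"]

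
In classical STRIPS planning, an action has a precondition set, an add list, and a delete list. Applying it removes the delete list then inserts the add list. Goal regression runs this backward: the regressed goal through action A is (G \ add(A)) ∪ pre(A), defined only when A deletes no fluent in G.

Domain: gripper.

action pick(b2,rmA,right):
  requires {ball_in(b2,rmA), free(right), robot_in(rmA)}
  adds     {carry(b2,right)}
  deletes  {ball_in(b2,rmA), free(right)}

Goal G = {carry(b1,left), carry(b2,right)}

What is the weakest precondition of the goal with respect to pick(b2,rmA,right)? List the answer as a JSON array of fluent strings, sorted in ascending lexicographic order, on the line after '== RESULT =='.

Compute (G \ add) ∪ pre:
  G ∩ del = {}  (empty — regression defined)
  G \ add = {carry(b1,left), carry(b2,right)} \ {carry(b2,right)} = {carry(b1,left)}
  ∪ pre   = {carry(b1,left)} ∪ {ball_in(b2,rmA), free(right), robot_in(rmA)}
          = {ball_in(b2,rmA), carry(b1,left), free(right), robot_in(rmA)}

== RESULT ==
["ball_in(b2,rmA)", "carry(b1,left)", "free(right)", "robot_in(rmA)"]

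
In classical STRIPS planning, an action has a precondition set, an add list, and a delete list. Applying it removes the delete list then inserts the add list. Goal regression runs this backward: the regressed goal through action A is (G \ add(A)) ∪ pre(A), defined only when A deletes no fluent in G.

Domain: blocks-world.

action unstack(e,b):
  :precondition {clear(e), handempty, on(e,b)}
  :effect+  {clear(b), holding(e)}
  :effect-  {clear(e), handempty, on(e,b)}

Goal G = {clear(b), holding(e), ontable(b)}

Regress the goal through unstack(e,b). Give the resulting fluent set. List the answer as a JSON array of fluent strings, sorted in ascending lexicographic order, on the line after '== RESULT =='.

Compute (G \ add) ∪ pre:
  G ∩ del = {}  (empty — regression defined)
  G \ add = {clear(b), holding(e), ontable(b)} \ {clear(b), holding(e)} = {ontable(b)}
  ∪ pre   = {ontable(b)} ∪ {clear(e), handempty, on(e,b)}
          = {clear(e), handempty, on(e,b), ontable(b)}

== RESULT ==
["clear(e)", "handempty", "on(e,b)", "ontable(b)"]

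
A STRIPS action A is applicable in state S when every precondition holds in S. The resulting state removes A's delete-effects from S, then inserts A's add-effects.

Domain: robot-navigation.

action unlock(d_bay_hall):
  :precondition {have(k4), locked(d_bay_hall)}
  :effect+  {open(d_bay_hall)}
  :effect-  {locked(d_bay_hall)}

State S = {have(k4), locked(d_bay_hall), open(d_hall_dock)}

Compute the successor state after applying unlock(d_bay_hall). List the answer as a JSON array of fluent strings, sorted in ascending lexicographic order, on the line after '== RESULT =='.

Progress:
  pre ⊆ S: {have(k4), locked(d_bay_hall)} ⊆ S  — applicable
  S \ del = {have(k4), open(d_hall_dock)}
  ∪ add   = {have(k4), open(d_bay_hall), open(d_hall_dock)}

== RESULT ==
["have(k4)", "open(d_bay_hall)", "open(d_hall_dock)"]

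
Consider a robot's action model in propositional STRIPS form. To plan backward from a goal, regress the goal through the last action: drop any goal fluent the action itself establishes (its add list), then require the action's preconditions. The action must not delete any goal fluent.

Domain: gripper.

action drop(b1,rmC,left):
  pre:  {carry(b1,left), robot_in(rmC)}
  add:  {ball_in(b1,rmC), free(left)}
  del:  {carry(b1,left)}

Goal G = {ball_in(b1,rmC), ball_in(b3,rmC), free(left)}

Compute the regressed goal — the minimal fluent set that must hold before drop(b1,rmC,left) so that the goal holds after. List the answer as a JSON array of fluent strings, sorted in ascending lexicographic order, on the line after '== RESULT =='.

Regress:
  G ∩ del = {}  (empty — regression defined)
  G \ add = {ball_in(b1,rmC), ball_in(b3,rmC), free(left)} \ {ball_in(b1,rmC), free(left)} = {ball_in(b3,rmC)}
  ∪ pre   = {ball_in(b3,rmC)} ∪ {carry(b1,left), robot_in(rmC)}
          = {ball_in(b3,rmC), carry(b1,left), robot_in(rmC)}

== RESULT ==
["ball_in(b3,rmC)", "carry(b1,left)", "robot_in(rmC)"]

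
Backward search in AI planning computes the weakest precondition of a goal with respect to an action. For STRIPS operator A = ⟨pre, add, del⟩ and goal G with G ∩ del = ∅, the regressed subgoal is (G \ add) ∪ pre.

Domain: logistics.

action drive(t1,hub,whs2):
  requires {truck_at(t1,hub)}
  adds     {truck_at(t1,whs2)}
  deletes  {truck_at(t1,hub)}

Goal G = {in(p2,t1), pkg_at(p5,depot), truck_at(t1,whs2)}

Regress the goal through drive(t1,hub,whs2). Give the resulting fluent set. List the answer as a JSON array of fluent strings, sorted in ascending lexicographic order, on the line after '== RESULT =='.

Regress:
  G ∩ del = {}  (empty — regression defined)
  G \ add = {in(p2,t1), pkg_at(p5,depot), truck_at(t1,whs2)} \ {truck_at(t1,whs2)} = {in(p2,t1), pkg_at(p5,depot)}
  ∪ pre   = {in(p2,t1), pkg_at(p5,depot)} ∪ {truck_at(t1,hub)}
          = {in(p2,t1), pkg_at(p5,depot), truck_at(t1,hub)}

== RESULT ==
["in(p2,t1)", "pkg_at(p5,depot)", "truck_at(t1,hub)"]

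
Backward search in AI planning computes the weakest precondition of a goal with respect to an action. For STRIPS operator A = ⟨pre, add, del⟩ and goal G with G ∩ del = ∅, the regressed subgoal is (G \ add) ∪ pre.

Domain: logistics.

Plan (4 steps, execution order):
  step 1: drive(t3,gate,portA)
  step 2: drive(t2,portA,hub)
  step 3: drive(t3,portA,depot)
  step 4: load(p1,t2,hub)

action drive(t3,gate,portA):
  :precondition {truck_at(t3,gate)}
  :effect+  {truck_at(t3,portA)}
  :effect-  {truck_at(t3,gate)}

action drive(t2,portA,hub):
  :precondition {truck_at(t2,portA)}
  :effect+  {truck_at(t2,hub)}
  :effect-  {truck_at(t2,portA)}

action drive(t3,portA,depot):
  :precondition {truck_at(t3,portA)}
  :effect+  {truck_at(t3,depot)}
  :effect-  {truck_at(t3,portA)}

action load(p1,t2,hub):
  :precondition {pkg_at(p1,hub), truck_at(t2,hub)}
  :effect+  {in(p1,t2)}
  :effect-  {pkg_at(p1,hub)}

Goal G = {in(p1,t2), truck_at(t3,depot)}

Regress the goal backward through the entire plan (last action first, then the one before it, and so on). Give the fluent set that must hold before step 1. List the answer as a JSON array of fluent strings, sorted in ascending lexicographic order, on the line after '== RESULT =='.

Work backward from the goal:
  through step 4 (load(p1,t2,hub)): drop {in(p1,t2)}, keep {truck_at(t3,depot)}, require {pkg_at(p1,hub), truck_at(t2,hub)}
    → {pkg_at(p1,hub), truck_at(t2,hub), truck_at(t3,depot)}
  through step 3 (drive(t3,portA,depot)): drop {truck_at(t3,depot)}, keep {pkg_at(p1,hub), truck_at(t2,hub)}, require {truck_at(t3,portA)}
    → {pkg_at(p1,hub), truck_at(t2,hub), truck_at(t3,portA)}
  through step 2 (drive(t2,portA,hub)): drop {truck_at(t2,hub)}, keep {pkg_at(p1,hub), truck_at(t3,portA)}, require {truck_at(t2,portA)}
    → {pkg_at(p1,hub), truck_at(t2,portA), truck_at(t3,portA)}
  through step 1 (drive(t3,gate,portA)): drop {truck_at(t3,portA)}, keep {pkg_at(p1,hub), truck_at(t2,portA)}, require {truck_at(t3,gate)}
    → {pkg_at(p1,hub), truck_at(t2,portA), truck_at(t3,gate)}

== RESULT ==
["pkg_at(p1,hub)", "truck_at(t2,portA)", "truck_at(t3,gate)"]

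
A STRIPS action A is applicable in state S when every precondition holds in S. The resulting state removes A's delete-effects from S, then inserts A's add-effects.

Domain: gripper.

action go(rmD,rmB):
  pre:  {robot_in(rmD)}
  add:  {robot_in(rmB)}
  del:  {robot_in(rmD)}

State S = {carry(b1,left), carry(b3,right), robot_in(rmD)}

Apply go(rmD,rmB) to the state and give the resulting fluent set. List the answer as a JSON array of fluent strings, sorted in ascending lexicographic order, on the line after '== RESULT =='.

Progress:
  pre ⊆ S: {robot_in(rmD)} ⊆ S  — applicable
  S \ del = {carry(b1,left), carry(b3,right)}
  ∪ add   = {carry(b1,left), carry(b3,right), robot_in(rmB)}

== RESULT ==
["carry(b1,left)", "carry(b3,right)", "robot_in(rmB)"]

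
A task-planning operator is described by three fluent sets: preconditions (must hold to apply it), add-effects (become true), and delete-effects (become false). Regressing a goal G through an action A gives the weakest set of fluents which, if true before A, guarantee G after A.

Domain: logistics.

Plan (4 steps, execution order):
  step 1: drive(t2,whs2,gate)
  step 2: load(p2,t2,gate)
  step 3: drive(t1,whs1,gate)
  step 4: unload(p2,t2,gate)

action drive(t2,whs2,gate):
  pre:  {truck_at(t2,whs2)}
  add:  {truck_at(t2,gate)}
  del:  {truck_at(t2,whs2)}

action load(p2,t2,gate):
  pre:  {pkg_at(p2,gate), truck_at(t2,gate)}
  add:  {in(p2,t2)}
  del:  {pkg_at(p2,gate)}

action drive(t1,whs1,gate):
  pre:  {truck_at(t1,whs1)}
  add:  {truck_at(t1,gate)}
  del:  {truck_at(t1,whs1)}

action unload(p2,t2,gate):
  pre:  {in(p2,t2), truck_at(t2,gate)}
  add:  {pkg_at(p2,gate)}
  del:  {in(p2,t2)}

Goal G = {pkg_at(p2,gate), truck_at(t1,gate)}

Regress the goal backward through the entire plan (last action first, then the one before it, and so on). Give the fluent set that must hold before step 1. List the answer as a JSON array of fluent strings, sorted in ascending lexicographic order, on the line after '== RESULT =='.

Regress step by step:
  through step 4 (unload(p2,t2,gate)): drop {pkg_at(p2,gate)}, keep {truck_at(t1,gate)}, require {in(p2,t2), truck_at(t2,gate)}
    → {in(p2,t2), truck_at(t1,gate), truck_at(t2,gate)}
  through step 3 (drive(t1,whs1,gate)): drop {truck_at(t1,gate)}, keep {in(p2,t2), truck_at(t2,gate)}, require {truck_at(t1,whs1)}
    → {in(p2,t2), truck_at(t1,whs1), truck_at(t2,gate)}
  through step 2 (load(p2,t2,gate)): drop {in(p2,t2)}, keep {truck_at(t1,whs1), truck_at(t2,gate)}, require {pkg_at(p2,gate), truck_at(t2,gate)}
    → {pkg_at(p2,gate), truck_at(t1,whs1), truck_at(t2,gate)}
  through step 1 (drive(t2,whs2,gate)): drop {truck_at(t2,gate)}, keep {pkg_at(p2,gate), truck_at(t1,whs1)}, require {truck_at(t2,whs2)}
    → {pkg_at(p2,gate), truck_at(t1,whs1), truck_at(t2,whs2)}

== RESULT ==
["pkg_at(p2,gate)", "truck_at(t1,whs1)", "truck_at(t2,whs2)"]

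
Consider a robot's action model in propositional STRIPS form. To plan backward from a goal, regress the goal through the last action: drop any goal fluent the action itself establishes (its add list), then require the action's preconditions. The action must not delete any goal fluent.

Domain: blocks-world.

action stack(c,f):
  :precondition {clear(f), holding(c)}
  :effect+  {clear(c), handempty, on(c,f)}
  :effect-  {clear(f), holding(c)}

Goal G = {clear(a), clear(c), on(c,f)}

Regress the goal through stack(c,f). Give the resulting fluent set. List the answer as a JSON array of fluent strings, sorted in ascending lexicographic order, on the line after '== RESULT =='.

Regress:
  G ∩ del = {}  (empty — regression defined)
  G \ add = {clear(a), clear(c), on(c,f)} \ {clear(c), handempty, on(c,f)} = {clear(a)}
  ∪ pre   = {clear(a)} ∪ {clear(f), holding(c)}
          = {clear(a), clear(f), holding(c)}

== RESULT ==
["clear(a)", "clear(f)", "holding(c)"]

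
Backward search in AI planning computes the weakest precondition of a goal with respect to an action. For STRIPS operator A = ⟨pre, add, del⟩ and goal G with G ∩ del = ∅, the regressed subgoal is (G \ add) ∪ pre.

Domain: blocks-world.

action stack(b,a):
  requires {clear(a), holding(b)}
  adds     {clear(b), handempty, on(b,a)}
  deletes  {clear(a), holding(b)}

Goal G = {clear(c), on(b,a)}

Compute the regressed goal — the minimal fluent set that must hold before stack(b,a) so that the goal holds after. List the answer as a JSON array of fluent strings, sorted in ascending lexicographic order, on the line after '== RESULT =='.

Regress:
  G ∩ del = {}  (empty — regression defined)
  G \ add = {clear(c), on(b,a)} \ {clear(b), handempty, on(b,a)} = {clear(c)}
  ∪ pre   = {clear(c)} ∪ {clear(a), holding(b)}
          = {clear(a), clear(c), holding(b)}

== RESULT ==
["clear(a)", "clear(c)", "holding(b)"]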